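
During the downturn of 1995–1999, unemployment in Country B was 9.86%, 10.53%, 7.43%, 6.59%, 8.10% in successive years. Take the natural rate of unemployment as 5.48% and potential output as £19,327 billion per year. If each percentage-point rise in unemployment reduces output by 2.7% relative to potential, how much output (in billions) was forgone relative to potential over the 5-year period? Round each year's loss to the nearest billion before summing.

Year 1995: gap = -2.7 × (9.86 - 5.48) = -11.826%, loss ≈ 19327 × 11.826/100 ≈ 2286.
Year 1996: gap = -2.7 × (10.53 - 5.48) = -13.635%, loss ≈ 19327 × 13.635/100 ≈ 2635.
Year 1997: gap = -2.7 × (7.43 - 5.48) = -5.265%, loss ≈ 19327 × 5.265/100 ≈ 1018.
Year 1998: gap = -2.7 × (6.59 - 5.48) = -2.997%, loss ≈ 19327 × 2.997/100 ≈ 579.
Year 1999: gap = -2.7 × (8.1 - 5.48) = -7.074%, loss ≈ 19327 × 7.074/100 ≈ 1367.
Total lost output = 2286 + 2635 + 1018 + 579 + 1367 = 7885 billion.

£7,885 billion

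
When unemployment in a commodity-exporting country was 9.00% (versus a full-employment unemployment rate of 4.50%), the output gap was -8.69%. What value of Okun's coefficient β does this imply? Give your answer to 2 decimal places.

β ≈ 1.93

Okun's law: output gap = -β × (u - u*).
-8.69 = -β × (9 - 4.5) = -β × 4.5, so β = 8.69/4.5 = 1.93.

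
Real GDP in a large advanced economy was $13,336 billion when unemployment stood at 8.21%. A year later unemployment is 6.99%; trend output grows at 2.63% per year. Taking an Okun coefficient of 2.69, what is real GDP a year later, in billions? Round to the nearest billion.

$14,124 billion

Δu = 6.99 - 8.21 = -1.22 points.
Okun's law (growth form): g_Y = g_Y* - β × Δu = 2.63 - 2.69 × (-1.22) = 2.63 + 3.2818 = 5.9118%.
Real GDP in the next year = 13336 × (1 + 5.9118/100) = 13336 × 1.059118 ≈ 14124 billion.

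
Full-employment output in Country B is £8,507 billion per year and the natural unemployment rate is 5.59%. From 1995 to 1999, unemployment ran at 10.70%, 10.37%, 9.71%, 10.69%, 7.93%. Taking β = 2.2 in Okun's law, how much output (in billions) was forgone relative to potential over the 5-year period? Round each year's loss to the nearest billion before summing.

Year 1995: gap = -2.2 × (10.7 - 5.59) = -11.242%, loss ≈ 8507 × 11.242/100 ≈ 956.
Year 1996: gap = -2.2 × (10.37 - 5.59) = -10.516%, loss ≈ 8507 × 10.516/100 ≈ 895.
Year 1997: gap = -2.2 × (9.71 - 5.59) = -9.064%, loss ≈ 8507 × 9.064/100 ≈ 771.
Year 1998: gap = -2.2 × (10.69 - 5.59) = -11.22%, loss ≈ 8507 × 11.22/100 ≈ 954.
Year 1999: gap = -2.2 × (7.93 - 5.59) = -5.148%, loss ≈ 8507 × 5.148/100 ≈ 438.
Total lost output = 956 + 895 + 771 + 954 + 438 = 4014 billion.

£4,014 billion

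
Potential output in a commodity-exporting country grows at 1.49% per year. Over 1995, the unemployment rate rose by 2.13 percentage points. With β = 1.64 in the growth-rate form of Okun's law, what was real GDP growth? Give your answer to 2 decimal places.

Growth-rate Okun's law: g_Y = g_Y* - β × Δu.
g_Y = 1.49 - 1.64 × (2.13) = 1.49 - 3.4932 = -2.0032%, i.e. -2.00% to 2 d.p.

-2.00%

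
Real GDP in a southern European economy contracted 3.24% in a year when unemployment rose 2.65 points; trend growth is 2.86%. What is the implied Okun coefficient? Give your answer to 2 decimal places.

β ≈ 2.30

Growth form: g_Y = g_Y* - β × Δu, so β = (g_Y* - g_Y)/Δu.
β = (2.86 + 3.24)/2.65 = 6.1/2.65 = 2.30.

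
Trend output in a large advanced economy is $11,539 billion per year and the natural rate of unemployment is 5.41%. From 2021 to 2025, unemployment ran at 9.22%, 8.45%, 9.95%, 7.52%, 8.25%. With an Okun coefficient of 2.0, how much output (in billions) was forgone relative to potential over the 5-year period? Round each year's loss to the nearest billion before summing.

Year 2021: gap = -2.0 × (9.22 - 5.41) = -7.62%, loss ≈ 11539 × 7.62/100 ≈ 879.
Year 2022: gap = -2.0 × (8.45 - 5.41) = -6.08%, loss ≈ 11539 × 6.08/100 ≈ 702.
Year 2023: gap = -2.0 × (9.95 - 5.41) = -9.08%, loss ≈ 11539 × 9.08/100 ≈ 1048.
Year 2024: gap = -2.0 × (7.52 - 5.41) = -4.22%, loss ≈ 11539 × 4.22/100 ≈ 487.
Year 2025: gap = -2.0 × (8.25 - 5.41) = -5.68%, loss ≈ 11539 × 5.68/100 ≈ 655.
Total lost output = 879 + 702 + 1048 + 487 + 655 = 3771 billion.

$3,771 billion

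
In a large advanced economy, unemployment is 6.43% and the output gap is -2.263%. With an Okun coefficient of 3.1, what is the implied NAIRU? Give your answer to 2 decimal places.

5.70%

From Okun's law, u - u* = -(output gap)/β = -(-2.263)/3.1 = 0.73 points.
So u* = 6.43 - 0.73 = 5.70%.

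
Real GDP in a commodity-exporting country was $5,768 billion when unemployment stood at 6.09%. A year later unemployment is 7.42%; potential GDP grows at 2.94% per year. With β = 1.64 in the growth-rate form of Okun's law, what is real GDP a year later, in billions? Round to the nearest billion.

$5,812 billion

Δu = 7.42 - 6.09 = 1.33 points.
Okun's law (growth form): g_Y = g_Y* - β × Δu = 2.94 - 1.64 × (1.33) = 2.94 - 2.1812 = 0.7588%.
Real GDP in the next year = 5768 × (1 + 0.7588/100) = 5768 × 1.007588 ≈ 5812 billion.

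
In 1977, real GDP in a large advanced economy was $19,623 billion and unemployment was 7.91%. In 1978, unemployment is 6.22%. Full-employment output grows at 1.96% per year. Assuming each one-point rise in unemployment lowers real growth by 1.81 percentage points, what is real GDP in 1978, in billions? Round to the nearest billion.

$20,608 billion

Δu = 6.22 - 7.91 = -1.69 points.
Okun's law (growth form): g_Y = g_Y* - β × Δu = 1.96 - 1.81 × (-1.69) = 1.96 + 3.0589 = 5.0189%.
Real GDP in the next year = 19623 × (1 + 5.0189/100) = 19623 × 1.050189 ≈ 20608 billion.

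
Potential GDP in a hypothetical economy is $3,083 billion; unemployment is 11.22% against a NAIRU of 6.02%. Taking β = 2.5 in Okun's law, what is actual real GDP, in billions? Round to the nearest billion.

$2,682 billion

Unemployment gap = 11.22 - 6.02 = 5.2 points, so the output gap is -2.5 × 5.2 = -13%.
Actual GDP = 3083 × (1 - 13/100) = 3083 × 0.87 ≈ 2682 billion.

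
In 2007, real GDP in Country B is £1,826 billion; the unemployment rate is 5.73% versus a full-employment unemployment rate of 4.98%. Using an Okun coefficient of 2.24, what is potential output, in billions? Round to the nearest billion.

Unemployment gap = 5.73 - 4.98 = 0.75 points, so output gap = -2.24 × 0.75 = -1.68%.
Since Y = Y* × (1 + gap/100), Y* = 1826/0.9832 ≈ 1857 billion.

£1,857 billion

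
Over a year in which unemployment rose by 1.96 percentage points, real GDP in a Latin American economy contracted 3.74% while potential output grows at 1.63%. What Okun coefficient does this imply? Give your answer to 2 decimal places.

Growth form: g_Y = g_Y* - β × Δu, so β = (g_Y* - g_Y)/Δu.
β = (1.63 + 3.74)/1.96 = 5.37/1.96 = 2.74.

β ≈ 2.74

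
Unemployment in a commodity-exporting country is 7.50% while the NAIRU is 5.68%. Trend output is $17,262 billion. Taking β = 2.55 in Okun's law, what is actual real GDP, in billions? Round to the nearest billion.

$16,461 billion

Unemployment gap = 7.5 - 5.68 = 1.82 points, so the output gap is -2.55 × 1.82 = -4.641%.
Actual GDP = 17262 × (1 - 4.641/100) = 17262 × 0.95359 ≈ 16461 billion.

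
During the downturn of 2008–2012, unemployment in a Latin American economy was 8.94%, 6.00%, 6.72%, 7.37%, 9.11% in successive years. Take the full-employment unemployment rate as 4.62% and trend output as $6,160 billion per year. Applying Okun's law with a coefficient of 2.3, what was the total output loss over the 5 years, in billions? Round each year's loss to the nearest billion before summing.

$2,132 billion

Year 2008: gap = -2.3 × (8.94 - 4.62) = -9.936%, loss ≈ 6160 × 9.936/100 ≈ 612.
Year 2009: gap = -2.3 × (6 - 4.62) = -3.174%, loss ≈ 6160 × 3.174/100 ≈ 196.
Year 2010: gap = -2.3 × (6.72 - 4.62) = -4.83%, loss ≈ 6160 × 4.83/100 ≈ 298.
Year 2011: gap = -2.3 × (7.37 - 4.62) = -6.325%, loss ≈ 6160 × 6.325/100 ≈ 390.
Year 2012: gap = -2.3 × (9.11 - 4.62) = -10.327%, loss ≈ 6160 × 10.327/100 ≈ 636.
Total lost output = 612 + 196 + 298 + 390 + 636 = 2132 billion.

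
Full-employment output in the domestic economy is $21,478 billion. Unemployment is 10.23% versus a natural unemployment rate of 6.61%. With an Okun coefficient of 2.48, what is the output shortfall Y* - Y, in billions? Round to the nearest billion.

$1,928 billion

Output gap = -2.48 × (10.23 - 6.61) = -2.48 × 3.62 = -8.9776%.
Actual GDP ≈ 21478 × 0.910224 ≈ 19550 billion, so the shortfall is 21478 - 19550 = 1928 billion.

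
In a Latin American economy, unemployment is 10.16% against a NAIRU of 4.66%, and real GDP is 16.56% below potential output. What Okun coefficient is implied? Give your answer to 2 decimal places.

β ≈ 3.01

Okun's law: output gap = -β × (u - u*).
-16.56 = -β × (10.16 - 4.66) = -β × 5.5, so β = 16.56/5.5 = 3.01.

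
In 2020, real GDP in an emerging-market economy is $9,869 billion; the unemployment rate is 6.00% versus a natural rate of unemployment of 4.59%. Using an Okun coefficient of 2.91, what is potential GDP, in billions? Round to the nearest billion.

Unemployment gap = 6 - 4.59 = 1.41 points, so output gap = -2.91 × 1.41 = -4.1031%.
Since Y = Y* × (1 + gap/100), Y* = 9869/0.958969 ≈ 10291 billion.

$10,291 billion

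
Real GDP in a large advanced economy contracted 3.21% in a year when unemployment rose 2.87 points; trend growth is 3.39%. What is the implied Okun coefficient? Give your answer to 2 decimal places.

β ≈ 2.30

Growth form: g_Y = g_Y* - β × Δu, so β = (g_Y* - g_Y)/Δu.
β = (3.39 + 3.21)/2.87 = 6.6/2.87 = 2.30.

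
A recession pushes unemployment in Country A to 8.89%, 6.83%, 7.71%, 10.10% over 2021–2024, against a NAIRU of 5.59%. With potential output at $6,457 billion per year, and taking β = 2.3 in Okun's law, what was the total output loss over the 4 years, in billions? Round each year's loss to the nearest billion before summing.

$1,659 billion

Year 2021: gap = -2.3 × (8.89 - 5.59) = -7.59%, loss ≈ 6457 × 7.59/100 ≈ 490.
Year 2022: gap = -2.3 × (6.83 - 5.59) = -2.852%, loss ≈ 6457 × 2.852/100 ≈ 184.
Year 2023: gap = -2.3 × (7.71 - 5.59) = -4.876%, loss ≈ 6457 × 4.876/100 ≈ 315.
Year 2024: gap = -2.3 × (10.1 - 5.59) = -10.373%, loss ≈ 6457 × 10.373/100 ≈ 670.
Total lost output = 490 + 184 + 315 + 670 = 1659 billion.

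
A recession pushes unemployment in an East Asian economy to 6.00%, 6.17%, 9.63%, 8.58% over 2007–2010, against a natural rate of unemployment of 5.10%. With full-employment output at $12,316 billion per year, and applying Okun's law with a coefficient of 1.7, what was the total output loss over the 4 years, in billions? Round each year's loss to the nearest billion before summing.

Year 2007: gap = -1.7 × (6 - 5.1) = -1.53%, loss ≈ 12316 × 1.53/100 ≈ 188.
Year 2008: gap = -1.7 × (6.17 - 5.1) = -1.819%, loss ≈ 12316 × 1.819/100 ≈ 224.
Year 2009: gap = -1.7 × (9.63 - 5.1) = -7.701%, loss ≈ 12316 × 7.701/100 ≈ 948.
Year 2010: gap = -1.7 × (8.58 - 5.1) = -5.916%, loss ≈ 12316 × 5.916/100 ≈ 729.
Total lost output = 188 + 224 + 948 + 729 = 2089 billion.

$2,089 billion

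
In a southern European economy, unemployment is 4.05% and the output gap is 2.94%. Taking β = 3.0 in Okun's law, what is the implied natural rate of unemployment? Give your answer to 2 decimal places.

From Okun's law, u - u* = -(output gap)/β = -(2.94)/3.0 = -0.98 points.
So u* = 4.05 + 0.98 = 5.03%.

5.03%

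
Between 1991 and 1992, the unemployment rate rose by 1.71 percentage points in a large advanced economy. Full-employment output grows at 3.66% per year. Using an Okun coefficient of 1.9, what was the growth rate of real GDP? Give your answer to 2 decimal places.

0.41%

Growth-rate Okun's law: g_Y = g_Y* - β × Δu.
g_Y = 3.66 - 1.9 × (1.71) = 3.66 - 3.249 = 0.411%, i.e. 0.41% to 2 d.p.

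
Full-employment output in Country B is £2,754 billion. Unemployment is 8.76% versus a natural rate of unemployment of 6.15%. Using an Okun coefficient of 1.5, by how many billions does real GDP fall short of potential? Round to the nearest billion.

Output gap = -1.5 × (8.76 - 6.15) = -1.5 × 2.61 = -3.915%.
Actual GDP ≈ 2754 × 0.96085 ≈ 2646 billion, so the shortfall is 2754 - 2646 = 108 billion.

£108 billion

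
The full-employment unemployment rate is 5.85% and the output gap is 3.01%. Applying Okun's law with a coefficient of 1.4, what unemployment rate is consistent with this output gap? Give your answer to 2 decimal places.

3.70%

From Okun's law, u - u* = -(output gap)/β = -(3.01)/1.4 = -2.15 points.
So u = 5.85 - 2.15 = 3.70%.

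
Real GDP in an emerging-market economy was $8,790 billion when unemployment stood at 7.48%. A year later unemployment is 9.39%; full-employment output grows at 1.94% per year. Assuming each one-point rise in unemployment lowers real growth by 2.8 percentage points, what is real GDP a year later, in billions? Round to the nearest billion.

Δu = 9.39 - 7.48 = 1.91 points.
Okun's law (growth form): g_Y = g_Y* - β × Δu = 1.94 - 2.8 × (1.91) = 1.94 - 5.348 = -3.408%.
Real GDP in the next year = 8790 × (1 - 3.408/100) = 8790 × 0.96592 ≈ 8490 billion.

$8,490 billion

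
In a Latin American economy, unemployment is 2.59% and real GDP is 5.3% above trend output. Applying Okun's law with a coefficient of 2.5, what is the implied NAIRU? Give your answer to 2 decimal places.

From Okun's law, u - u* = -(output gap)/β = -(5.3)/2.5 = -2.12 points.
So u* = 2.59 + 2.12 = 4.71%.

4.71%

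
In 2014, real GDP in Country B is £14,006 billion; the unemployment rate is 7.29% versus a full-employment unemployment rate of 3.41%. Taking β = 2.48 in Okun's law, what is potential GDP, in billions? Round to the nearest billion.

Unemployment gap = 7.29 - 3.41 = 3.88 points, so output gap = -2.48 × 3.88 = -9.6224%.
Since Y = Y* × (1 + gap/100), Y* = 14006/0.903776 ≈ 15497 billion.

£15,497 billion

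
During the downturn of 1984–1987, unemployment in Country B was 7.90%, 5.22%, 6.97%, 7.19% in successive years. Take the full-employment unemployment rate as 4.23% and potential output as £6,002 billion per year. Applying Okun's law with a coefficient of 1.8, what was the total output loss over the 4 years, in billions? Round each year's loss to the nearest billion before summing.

£1,119 billion

Year 1984: gap = -1.8 × (7.9 - 4.23) = -6.606%, loss ≈ 6002 × 6.606/100 ≈ 396.
Year 1985: gap = -1.8 × (5.22 - 4.23) = -1.782%, loss ≈ 6002 × 1.782/100 ≈ 107.
Year 1986: gap = -1.8 × (6.97 - 4.23) = -4.932%, loss ≈ 6002 × 4.932/100 ≈ 296.
Year 1987: gap = -1.8 × (7.19 - 4.23) = -5.328%, loss ≈ 6002 × 5.328/100 ≈ 320.
Total lost output = 396 + 107 + 296 + 320 = 1119 billion.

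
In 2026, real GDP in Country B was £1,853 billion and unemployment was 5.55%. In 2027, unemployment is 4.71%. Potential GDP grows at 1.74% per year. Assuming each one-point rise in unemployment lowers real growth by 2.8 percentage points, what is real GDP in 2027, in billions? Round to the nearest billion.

£1,929 billion

Δu = 4.71 - 5.55 = -0.84 points.
Okun's law (growth form): g_Y = g_Y* - β × Δu = 1.74 - 2.8 × (-0.84) = 1.74 + 2.352 = 4.092%.
Real GDP in the next year = 1853 × (1 + 4.092/100) = 1853 × 1.04092 ≈ 1929 billion.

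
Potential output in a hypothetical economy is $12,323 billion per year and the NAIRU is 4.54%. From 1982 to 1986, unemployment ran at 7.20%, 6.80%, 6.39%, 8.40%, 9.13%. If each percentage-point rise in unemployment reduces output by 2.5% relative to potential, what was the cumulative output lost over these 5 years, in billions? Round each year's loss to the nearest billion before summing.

Year 1982: gap = -2.5 × (7.2 - 4.54) = -6.65%, loss ≈ 12323 × 6.65/100 ≈ 819.
Year 1983: gap = -2.5 × (6.8 - 4.54) = -5.65%, loss ≈ 12323 × 5.65/100 ≈ 696.
Year 1984: gap = -2.5 × (6.39 - 4.54) = -4.625%, loss ≈ 12323 × 4.625/100 ≈ 570.
Year 1985: gap = -2.5 × (8.4 - 4.54) = -9.65%, loss ≈ 12323 × 9.65/100 ≈ 1189.
Year 1986: gap = -2.5 × (9.13 - 4.54) = -11.475%, loss ≈ 12323 × 11.475/100 ≈ 1414.
Total lost output = 819 + 696 + 570 + 1189 + 1414 = 4688 billion.

$4,688 billion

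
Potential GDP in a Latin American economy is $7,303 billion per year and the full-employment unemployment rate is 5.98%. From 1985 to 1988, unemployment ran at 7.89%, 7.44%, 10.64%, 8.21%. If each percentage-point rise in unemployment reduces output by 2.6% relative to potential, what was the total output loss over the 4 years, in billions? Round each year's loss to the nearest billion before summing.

$1,948 billion

Year 1985: gap = -2.6 × (7.89 - 5.98) = -4.966%, loss ≈ 7303 × 4.966/100 ≈ 363.
Year 1986: gap = -2.6 × (7.44 - 5.98) = -3.796%, loss ≈ 7303 × 3.796/100 ≈ 277.
Year 1987: gap = -2.6 × (10.64 - 5.98) = -12.116%, loss ≈ 7303 × 12.116/100 ≈ 885.
Year 1988: gap = -2.6 × (8.21 - 5.98) = -5.798%, loss ≈ 7303 × 5.798/100 ≈ 423.
Total lost output = 363 + 277 + 885 + 423 = 1948 billion.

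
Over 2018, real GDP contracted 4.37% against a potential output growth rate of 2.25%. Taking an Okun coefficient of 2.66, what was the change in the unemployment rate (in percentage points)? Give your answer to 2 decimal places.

Growth-rate Okun's law: g_Y = g_Y* - β × Δu, so Δu = (g_Y* - g_Y)/β.
Δu = (2.25 + 4.37)/2.66 = 6.62/2.66 = 2.49 percentage points.

2.49 percentage points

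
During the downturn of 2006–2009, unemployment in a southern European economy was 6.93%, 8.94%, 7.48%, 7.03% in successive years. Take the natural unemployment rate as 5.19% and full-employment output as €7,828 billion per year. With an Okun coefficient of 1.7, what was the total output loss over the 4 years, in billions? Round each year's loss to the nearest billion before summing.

€1,281 billion

Year 2006: gap = -1.7 × (6.93 - 5.19) = -2.958%, loss ≈ 7828 × 2.958/100 ≈ 232.
Year 2007: gap = -1.7 × (8.94 - 5.19) = -6.375%, loss ≈ 7828 × 6.375/100 ≈ 499.
Year 2008: gap = -1.7 × (7.48 - 5.19) = -3.893%, loss ≈ 7828 × 3.893/100 ≈ 305.
Year 2009: gap = -1.7 × (7.03 - 5.19) = -3.128%, loss ≈ 7828 × 3.128/100 ≈ 245.
Total lost output = 232 + 499 + 305 + 245 = 1281 billion.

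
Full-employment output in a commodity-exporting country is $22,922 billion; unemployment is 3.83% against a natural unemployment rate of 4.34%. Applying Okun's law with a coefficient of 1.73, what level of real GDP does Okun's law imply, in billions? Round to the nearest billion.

Unemployment gap = 3.83 - 4.34 = -0.51 points, so the output gap is -1.73 × (-0.51) = 0.8823%.
Actual GDP = 22922 × (1 + 0.8823/100) = 22922 × 1.008823 ≈ 23124 billion.

$23,124 billion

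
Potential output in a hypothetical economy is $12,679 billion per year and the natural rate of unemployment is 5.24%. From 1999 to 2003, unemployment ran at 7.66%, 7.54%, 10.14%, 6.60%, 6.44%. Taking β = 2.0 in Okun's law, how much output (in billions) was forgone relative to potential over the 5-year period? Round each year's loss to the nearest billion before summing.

Year 1999: gap = -2.0 × (7.66 - 5.24) = -4.84%, loss ≈ 12679 × 4.84/100 ≈ 614.
Year 2000: gap = -2.0 × (7.54 - 5.24) = -4.6%, loss ≈ 12679 × 4.6/100 ≈ 583.
Year 2001: gap = -2.0 × (10.14 - 5.24) = -9.8%, loss ≈ 12679 × 9.8/100 ≈ 1243.
Year 2002: gap = -2.0 × (6.6 - 5.24) = -2.72%, loss ≈ 12679 × 2.72/100 ≈ 345.
Year 2003: gap = -2.0 × (6.44 - 5.24) = -2.4%, loss ≈ 12679 × 2.4/100 ≈ 304.
Total lost output = 614 + 583 + 1243 + 345 + 304 = 3089 billion.

$3,089 billion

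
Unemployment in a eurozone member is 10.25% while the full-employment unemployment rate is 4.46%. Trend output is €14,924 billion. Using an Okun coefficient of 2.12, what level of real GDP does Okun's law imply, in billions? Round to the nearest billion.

€13,092 billion

Unemployment gap = 10.25 - 4.46 = 5.79 points, so the output gap is -2.12 × 5.79 = -12.2748%.
Actual GDP = 14924 × (1 - 12.2748/100) = 14924 × 0.877252 ≈ 13092 billion.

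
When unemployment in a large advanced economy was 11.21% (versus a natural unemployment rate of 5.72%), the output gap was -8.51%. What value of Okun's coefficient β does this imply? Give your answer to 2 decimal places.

Okun's law: output gap = -β × (u - u*).
-8.51 = -β × (11.21 - 5.72) = -β × 5.49, so β = 8.51/5.49 = 1.55.

β ≈ 1.55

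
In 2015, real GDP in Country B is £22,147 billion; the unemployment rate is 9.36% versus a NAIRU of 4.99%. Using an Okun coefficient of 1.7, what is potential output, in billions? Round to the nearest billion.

£23,924 billion

Unemployment gap = 9.36 - 4.99 = 4.37 points, so output gap = -1.7 × 4.37 = -7.429%.
Since Y = Y* × (1 + gap/100), Y* = 22147/0.92571 ≈ 23924 billion.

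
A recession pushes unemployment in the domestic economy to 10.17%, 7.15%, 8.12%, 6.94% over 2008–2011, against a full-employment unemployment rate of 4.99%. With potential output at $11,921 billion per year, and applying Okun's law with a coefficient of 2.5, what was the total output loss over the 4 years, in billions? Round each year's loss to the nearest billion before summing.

$3,702 billion

Year 2008: gap = -2.5 × (10.17 - 4.99) = -12.95%, loss ≈ 11921 × 12.95/100 ≈ 1544.
Year 2009: gap = -2.5 × (7.15 - 4.99) = -5.4%, loss ≈ 11921 × 5.4/100 ≈ 644.
Year 2010: gap = -2.5 × (8.12 - 4.99) = -7.825%, loss ≈ 11921 × 7.825/100 ≈ 933.
Year 2011: gap = -2.5 × (6.94 - 4.99) = -4.875%, loss ≈ 11921 × 4.875/100 ≈ 581.
Total lost output = 1544 + 644 + 933 + 581 = 3702 billion.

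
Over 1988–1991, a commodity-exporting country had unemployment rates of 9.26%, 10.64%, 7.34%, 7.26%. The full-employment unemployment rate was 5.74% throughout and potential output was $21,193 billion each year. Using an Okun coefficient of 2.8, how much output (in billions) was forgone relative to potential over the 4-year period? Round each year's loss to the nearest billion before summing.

$6,848 billion

Year 1988: gap = -2.8 × (9.26 - 5.74) = -9.856%, loss ≈ 21193 × 9.856/100 ≈ 2089.
Year 1989: gap = -2.8 × (10.64 - 5.74) = -13.72%, loss ≈ 21193 × 13.72/100 ≈ 2908.
Year 1990: gap = -2.8 × (7.34 - 5.74) = -4.48%, loss ≈ 21193 × 4.48/100 ≈ 949.
Year 1991: gap = -2.8 × (7.26 - 5.74) = -4.256%, loss ≈ 21193 × 4.256/100 ≈ 902.
Total lost output = 2089 + 2908 + 949 + 902 = 6848 billion.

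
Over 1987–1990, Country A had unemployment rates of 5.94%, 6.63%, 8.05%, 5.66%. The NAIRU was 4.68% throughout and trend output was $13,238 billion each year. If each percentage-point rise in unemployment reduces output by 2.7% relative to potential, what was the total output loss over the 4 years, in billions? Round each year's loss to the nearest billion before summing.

Year 1987: gap = -2.7 × (5.94 - 4.68) = -3.402%, loss ≈ 13238 × 3.402/100 ≈ 450.
Year 1988: gap = -2.7 × (6.63 - 4.68) = -5.265%, loss ≈ 13238 × 5.265/100 ≈ 697.
Year 1989: gap = -2.7 × (8.05 - 4.68) = -9.099%, loss ≈ 13238 × 9.099/100 ≈ 1205.
Year 1990: gap = -2.7 × (5.66 - 4.68) = -2.646%, loss ≈ 13238 × 2.646/100 ≈ 350.
Total lost output = 450 + 697 + 1205 + 350 = 2702 billion.

$2,702 billion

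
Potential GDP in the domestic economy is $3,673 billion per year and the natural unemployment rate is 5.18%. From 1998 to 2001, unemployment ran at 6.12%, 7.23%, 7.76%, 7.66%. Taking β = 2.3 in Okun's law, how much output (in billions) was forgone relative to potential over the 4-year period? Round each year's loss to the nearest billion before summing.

$680 billion

Year 1998: gap = -2.3 × (6.12 - 5.18) = -2.162%, loss ≈ 3673 × 2.162/100 ≈ 79.
Year 1999: gap = -2.3 × (7.23 - 5.18) = -4.715%, loss ≈ 3673 × 4.715/100 ≈ 173.
Year 2000: gap = -2.3 × (7.76 - 5.18) = -5.934%, loss ≈ 3673 × 5.934/100 ≈ 218.
Year 2001: gap = -2.3 × (7.66 - 5.18) = -5.704%, loss ≈ 3673 × 5.704/100 ≈ 210.
Total lost output = 79 + 173 + 218 + 210 = 680 billion.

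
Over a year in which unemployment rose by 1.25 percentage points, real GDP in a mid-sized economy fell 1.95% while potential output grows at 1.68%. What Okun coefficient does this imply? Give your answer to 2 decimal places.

Growth form: g_Y = g_Y* - β × Δu, so β = (g_Y* - g_Y)/Δu.
β = (1.68 + 1.95)/1.25 = 3.63/1.25 = 2.90.

β ≈ 2.90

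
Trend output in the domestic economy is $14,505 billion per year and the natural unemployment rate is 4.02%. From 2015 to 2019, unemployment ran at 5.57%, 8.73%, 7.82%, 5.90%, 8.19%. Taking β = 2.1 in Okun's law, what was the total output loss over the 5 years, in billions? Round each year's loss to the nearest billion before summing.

Year 2015: gap = -2.1 × (5.57 - 4.02) = -3.255%, loss ≈ 14505 × 3.255/100 ≈ 472.
Year 2016: gap = -2.1 × (8.73 - 4.02) = -9.891%, loss ≈ 14505 × 9.891/100 ≈ 1435.
Year 2017: gap = -2.1 × (7.82 - 4.02) = -7.98%, loss ≈ 14505 × 7.98/100 ≈ 1157.
Year 2018: gap = -2.1 × (5.9 - 4.02) = -3.948%, loss ≈ 14505 × 3.948/100 ≈ 573.
Year 2019: gap = -2.1 × (8.19 - 4.02) = -8.757%, loss ≈ 14505 × 8.757/100 ≈ 1270.
Total lost output = 472 + 1435 + 1157 + 573 + 1270 = 4907 billion.

$4,907 billion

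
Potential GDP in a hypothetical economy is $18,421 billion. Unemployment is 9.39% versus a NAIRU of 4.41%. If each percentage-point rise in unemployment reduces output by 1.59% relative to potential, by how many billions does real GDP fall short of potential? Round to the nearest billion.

$1,459 billion

Output gap = -1.59 × (9.39 - 4.41) = -1.59 × 4.98 = -7.9182%.
Actual GDP ≈ 18421 × 0.920818 ≈ 16962 billion, so the shortfall is 18421 - 16962 = 1459 billion.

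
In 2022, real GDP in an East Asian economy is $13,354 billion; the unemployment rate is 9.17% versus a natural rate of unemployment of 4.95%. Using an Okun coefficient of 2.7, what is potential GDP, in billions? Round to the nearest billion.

Unemployment gap = 9.17 - 4.95 = 4.22 points, so output gap = -2.7 × 4.22 = -11.394%.
Since Y = Y* × (1 + gap/100), Y* = 13354/0.88606 ≈ 15071 billion.

$15,071 billion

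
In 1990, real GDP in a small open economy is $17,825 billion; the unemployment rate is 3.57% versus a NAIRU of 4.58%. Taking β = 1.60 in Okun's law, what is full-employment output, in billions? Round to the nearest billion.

Unemployment gap = 3.57 - 4.58 = -1.01 points, so output gap = -1.6 × (-1.01) = 1.616%.
Since Y = Y* × (1 + gap/100), Y* = 17825/1.01616 ≈ 17542 billion.

$17,542 billion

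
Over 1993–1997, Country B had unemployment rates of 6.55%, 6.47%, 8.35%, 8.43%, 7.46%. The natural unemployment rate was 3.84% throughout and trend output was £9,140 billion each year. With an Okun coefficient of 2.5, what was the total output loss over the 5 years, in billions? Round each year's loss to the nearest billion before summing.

Year 1993: gap = -2.5 × (6.55 - 3.84) = -6.775%, loss ≈ 9140 × 6.775/100 ≈ 619.
Year 1994: gap = -2.5 × (6.47 - 3.84) = -6.575%, loss ≈ 9140 × 6.575/100 ≈ 601.
Year 1995: gap = -2.5 × (8.35 - 3.84) = -11.275%, loss ≈ 9140 × 11.275/100 ≈ 1031.
Year 1996: gap = -2.5 × (8.43 - 3.84) = -11.475%, loss ≈ 9140 × 11.475/100 ≈ 1049.
Year 1997: gap = -2.5 × (7.46 - 3.84) = -9.05%, loss ≈ 9140 × 9.05/100 ≈ 827.
Total lost output = 619 + 601 + 1031 + 1049 + 827 = 4127 billion.

£4,127 billion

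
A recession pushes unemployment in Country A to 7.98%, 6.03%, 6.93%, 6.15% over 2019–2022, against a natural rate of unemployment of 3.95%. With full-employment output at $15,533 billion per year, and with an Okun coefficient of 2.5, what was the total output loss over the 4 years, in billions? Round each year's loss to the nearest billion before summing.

Year 2019: gap = -2.5 × (7.98 - 3.95) = -10.075%, loss ≈ 15533 × 10.075/100 ≈ 1565.
Year 2020: gap = -2.5 × (6.03 - 3.95) = -5.2%, loss ≈ 15533 × 5.2/100 ≈ 808.
Year 2021: gap = -2.5 × (6.93 - 3.95) = -7.45%, loss ≈ 15533 × 7.45/100 ≈ 1157.
Year 2022: gap = -2.5 × (6.15 - 3.95) = -5.5%, loss ≈ 15533 × 5.5/100 ≈ 854.
Total lost output = 1565 + 808 + 1157 + 854 = 4384 billion.

$4,384 billion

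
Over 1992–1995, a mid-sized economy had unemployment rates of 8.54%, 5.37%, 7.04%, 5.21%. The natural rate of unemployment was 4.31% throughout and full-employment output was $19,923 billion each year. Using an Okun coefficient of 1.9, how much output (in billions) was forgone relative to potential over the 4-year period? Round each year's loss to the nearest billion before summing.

$3,376 billion

Year 1992: gap = -1.9 × (8.54 - 4.31) = -8.037%, loss ≈ 19923 × 8.037/100 ≈ 1601.
Year 1993: gap = -1.9 × (5.37 - 4.31) = -2.014%, loss ≈ 19923 × 2.014/100 ≈ 401.
Year 1994: gap = -1.9 × (7.04 - 4.31) = -5.187%, loss ≈ 19923 × 5.187/100 ≈ 1033.
Year 1995: gap = -1.9 × (5.21 - 4.31) = -1.71%, loss ≈ 19923 × 1.71/100 ≈ 341.
Total lost output = 1601 + 401 + 1033 + 341 = 3376 billion.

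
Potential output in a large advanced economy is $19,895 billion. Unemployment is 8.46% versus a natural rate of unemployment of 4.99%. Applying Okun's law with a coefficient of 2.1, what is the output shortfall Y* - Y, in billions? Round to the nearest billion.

Output gap = -2.1 × (8.46 - 4.99) = -2.1 × 3.47 = -7.287%.
Actual GDP ≈ 19895 × 0.92713 ≈ 18445 billion, so the shortfall is 19895 - 18445 = 1450 billion.

$1,450 billion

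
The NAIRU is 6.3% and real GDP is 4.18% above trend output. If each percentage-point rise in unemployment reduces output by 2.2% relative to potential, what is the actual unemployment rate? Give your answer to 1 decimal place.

4.4%

From Okun's law, u - u* = -(output gap)/β = -(4.18)/2.2 = -1.9 points.
So u = 6.3 - 1.9 = 4.4%.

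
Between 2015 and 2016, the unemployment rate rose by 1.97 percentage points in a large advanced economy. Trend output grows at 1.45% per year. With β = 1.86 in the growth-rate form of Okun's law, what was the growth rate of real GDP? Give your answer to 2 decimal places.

-2.21%

Growth-rate Okun's law: g_Y = g_Y* - β × Δu.
g_Y = 1.45 - 1.86 × (1.97) = 1.45 - 3.6642 = -2.2142%, i.e. -2.21% to 2 d.p.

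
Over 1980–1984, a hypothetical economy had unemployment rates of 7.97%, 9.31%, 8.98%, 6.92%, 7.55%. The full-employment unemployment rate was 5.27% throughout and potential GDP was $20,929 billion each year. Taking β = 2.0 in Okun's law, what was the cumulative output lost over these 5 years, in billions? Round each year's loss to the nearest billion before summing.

Year 1980: gap = -2.0 × (7.97 - 5.27) = -5.4%, loss ≈ 20929 × 5.4/100 ≈ 1130.
Year 1981: gap = -2.0 × (9.31 - 5.27) = -8.08%, loss ≈ 20929 × 8.08/100 ≈ 1691.
Year 1982: gap = -2.0 × (8.98 - 5.27) = -7.42%, loss ≈ 20929 × 7.42/100 ≈ 1553.
Year 1983: gap = -2.0 × (6.92 - 5.27) = -3.3%, loss ≈ 20929 × 3.3/100 ≈ 691.
Year 1984: gap = -2.0 × (7.55 - 5.27) = -4.56%, loss ≈ 20929 × 4.56/100 ≈ 954.
Total lost output = 1130 + 1691 + 1553 + 691 + 954 = 6019 billion.

$6,019 billion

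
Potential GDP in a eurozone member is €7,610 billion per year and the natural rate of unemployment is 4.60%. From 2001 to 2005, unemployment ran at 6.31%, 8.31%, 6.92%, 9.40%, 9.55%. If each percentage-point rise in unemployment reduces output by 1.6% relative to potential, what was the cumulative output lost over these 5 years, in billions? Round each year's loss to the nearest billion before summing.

Year 2001: gap = -1.6 × (6.31 - 4.6) = -2.736%, loss ≈ 7610 × 2.736/100 ≈ 208.
Year 2002: gap = -1.6 × (8.31 - 4.6) = -5.936%, loss ≈ 7610 × 5.936/100 ≈ 452.
Year 2003: gap = -1.6 × (6.92 - 4.6) = -3.712%, loss ≈ 7610 × 3.712/100 ≈ 282.
Year 2004: gap = -1.6 × (9.4 - 4.6) = -7.68%, loss ≈ 7610 × 7.68/100 ≈ 584.
Year 2005: gap = -1.6 × (9.55 - 4.6) = -7.92%, loss ≈ 7610 × 7.92/100 ≈ 603.
Total lost output = 208 + 452 + 282 + 584 + 603 = 2129 billion.

€2,129 billion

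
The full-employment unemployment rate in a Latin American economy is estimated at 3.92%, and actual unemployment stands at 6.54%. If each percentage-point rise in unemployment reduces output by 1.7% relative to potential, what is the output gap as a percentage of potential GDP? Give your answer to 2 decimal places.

-4.45%

The unemployment gap is 6.54 - 3.92 = 2.62 percentage points.
Okun's law gives an output gap of -1.7 × 2.62 = -4.454%, i.e. 4.45% below potential.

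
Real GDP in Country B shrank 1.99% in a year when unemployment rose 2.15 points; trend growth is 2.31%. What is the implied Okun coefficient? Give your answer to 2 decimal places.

Growth form: g_Y = g_Y* - β × Δu, so β = (g_Y* - g_Y)/Δu.
β = (2.31 + 1.99)/2.15 = 4.3/2.15 = 2.00.

β ≈ 2.00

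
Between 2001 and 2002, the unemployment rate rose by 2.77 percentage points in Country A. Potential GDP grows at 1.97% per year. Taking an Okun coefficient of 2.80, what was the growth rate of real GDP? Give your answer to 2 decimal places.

-5.79%

Growth-rate Okun's law: g_Y = g_Y* - β × Δu.
g_Y = 1.97 - 2.80 × (2.77) = 1.97 - 7.756 = -5.786%, i.e. -5.79% to 2 d.p.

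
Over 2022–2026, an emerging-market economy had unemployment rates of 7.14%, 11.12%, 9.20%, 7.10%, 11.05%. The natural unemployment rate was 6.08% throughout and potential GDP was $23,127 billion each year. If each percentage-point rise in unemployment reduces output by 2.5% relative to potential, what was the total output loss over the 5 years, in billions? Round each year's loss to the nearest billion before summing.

$8,795 billion

Year 2022: gap = -2.5 × (7.14 - 6.08) = -2.65%, loss ≈ 23127 × 2.65/100 ≈ 613.
Year 2023: gap = -2.5 × (11.12 - 6.08) = -12.6%, loss ≈ 23127 × 12.6/100 ≈ 2914.
Year 2024: gap = -2.5 × (9.2 - 6.08) = -7.8%, loss ≈ 23127 × 7.8/100 ≈ 1804.
Year 2025: gap = -2.5 × (7.1 - 6.08) = -2.55%, loss ≈ 23127 × 2.55/100 ≈ 590.
Year 2026: gap = -2.5 × (11.05 - 6.08) = -12.425%, loss ≈ 23127 × 12.425/100 ≈ 2874.
Total lost output = 613 + 2914 + 1804 + 590 + 2874 = 8795 billion.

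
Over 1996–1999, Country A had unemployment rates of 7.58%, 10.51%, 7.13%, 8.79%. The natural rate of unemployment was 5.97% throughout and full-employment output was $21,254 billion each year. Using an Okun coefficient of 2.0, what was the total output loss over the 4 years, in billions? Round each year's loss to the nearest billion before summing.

Year 1996: gap = -2.0 × (7.58 - 5.97) = -3.22%, loss ≈ 21254 × 3.22/100 ≈ 684.
Year 1997: gap = -2.0 × (10.51 - 5.97) = -9.08%, loss ≈ 21254 × 9.08/100 ≈ 1930.
Year 1998: gap = -2.0 × (7.13 - 5.97) = -2.32%, loss ≈ 21254 × 2.32/100 ≈ 493.
Year 1999: gap = -2.0 × (8.79 - 5.97) = -5.64%, loss ≈ 21254 × 5.64/100 ≈ 1199.
Total lost output = 684 + 1930 + 493 + 1199 = 4306 billion.

$4,306 billion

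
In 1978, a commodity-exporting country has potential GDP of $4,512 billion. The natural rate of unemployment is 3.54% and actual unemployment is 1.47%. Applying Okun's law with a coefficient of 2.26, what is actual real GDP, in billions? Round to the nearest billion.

$4,723 billion

Unemployment gap = 1.47 - 3.54 = -2.07 points, so the output gap is -2.26 × (-2.07) = 4.6782%.
Actual GDP = 4512 × (1 + 4.6782/100) = 4512 × 1.046782 ≈ 4723 billion.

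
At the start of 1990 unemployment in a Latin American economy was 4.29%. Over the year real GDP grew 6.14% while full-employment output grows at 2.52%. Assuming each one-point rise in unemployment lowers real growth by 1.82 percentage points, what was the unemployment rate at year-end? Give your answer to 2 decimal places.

2.30%

Growth-rate Okun's law: g_Y = g_Y* - β × Δu, so Δu = (g_Y* - g_Y)/β.
Δu = (2.52 - 6.14)/1.82 = -3.62/1.82 = -1.99 percentage points.
Year-end unemployment = 4.29 - 1.99 = 2.30%.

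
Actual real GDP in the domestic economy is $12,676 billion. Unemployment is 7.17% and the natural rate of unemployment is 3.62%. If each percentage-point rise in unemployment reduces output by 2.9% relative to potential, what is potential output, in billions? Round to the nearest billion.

$14,131 billion

Unemployment gap = 7.17 - 3.62 = 3.55 points, so output gap = -2.9 × 3.55 = -10.295%.
Since Y = Y* × (1 + gap/100), Y* = 12676/0.89705 ≈ 14131 billion.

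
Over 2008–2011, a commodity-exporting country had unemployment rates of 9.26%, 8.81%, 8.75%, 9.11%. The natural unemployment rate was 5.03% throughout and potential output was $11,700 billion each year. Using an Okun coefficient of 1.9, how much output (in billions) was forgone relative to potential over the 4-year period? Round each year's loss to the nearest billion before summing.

Year 2008: gap = -1.9 × (9.26 - 5.03) = -8.037%, loss ≈ 11700 × 8.037/100 ≈ 940.
Year 2009: gap = -1.9 × (8.81 - 5.03) = -7.182%, loss ≈ 11700 × 7.182/100 ≈ 840.
Year 2010: gap = -1.9 × (8.75 - 5.03) = -7.068%, loss ≈ 11700 × 7.068/100 ≈ 827.
Year 2011: gap = -1.9 × (9.11 - 5.03) = -7.752%, loss ≈ 11700 × 7.752/100 ≈ 907.
Total lost output = 940 + 840 + 827 + 907 = 3514 billion.

$3,514 billion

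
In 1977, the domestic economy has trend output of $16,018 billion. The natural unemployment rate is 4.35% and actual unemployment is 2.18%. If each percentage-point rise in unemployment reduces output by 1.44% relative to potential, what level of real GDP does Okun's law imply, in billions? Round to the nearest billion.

$16,519 billion

Unemployment gap = 2.18 - 4.35 = -2.17 points, so the output gap is -1.44 × (-2.17) = 3.1248%.
Actual GDP = 16018 × (1 + 3.1248/100) = 16018 × 1.031248 ≈ 16519 billion.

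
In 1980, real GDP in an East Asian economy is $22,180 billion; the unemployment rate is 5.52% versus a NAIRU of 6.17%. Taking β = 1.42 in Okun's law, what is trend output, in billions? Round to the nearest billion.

Unemployment gap = 5.52 - 6.17 = -0.65 points, so output gap = -1.42 × (-0.65) = 0.923%.
Since Y = Y* × (1 + gap/100), Y* = 22180/1.00923 ≈ 21977 billion.

$21,977 billion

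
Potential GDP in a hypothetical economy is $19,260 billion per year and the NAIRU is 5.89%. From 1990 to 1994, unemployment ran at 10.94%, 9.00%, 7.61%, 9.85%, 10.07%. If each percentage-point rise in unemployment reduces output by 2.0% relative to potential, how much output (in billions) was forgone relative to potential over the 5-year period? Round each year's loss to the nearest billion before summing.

Year 1990: gap = -2.0 × (10.94 - 5.89) = -10.1%, loss ≈ 19260 × 10.1/100 ≈ 1945.
Year 1991: gap = -2.0 × (9 - 5.89) = -6.22%, loss ≈ 19260 × 6.22/100 ≈ 1198.
Year 1992: gap = -2.0 × (7.61 - 5.89) = -3.44%, loss ≈ 19260 × 3.44/100 ≈ 663.
Year 1993: gap = -2.0 × (9.85 - 5.89) = -7.92%, loss ≈ 19260 × 7.92/100 ≈ 1525.
Year 1994: gap = -2.0 × (10.07 - 5.89) = -8.36%, loss ≈ 19260 × 8.36/100 ≈ 1610.
Total lost output = 1945 + 1198 + 663 + 1525 + 1610 = 6941 billion.

$6,941 billion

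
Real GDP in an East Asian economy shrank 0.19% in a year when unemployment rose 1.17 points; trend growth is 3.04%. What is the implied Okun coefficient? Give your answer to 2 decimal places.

Growth form: g_Y = g_Y* - β × Δu, so β = (g_Y* - g_Y)/Δu.
β = (3.04 + 0.19)/1.17 = 3.23/1.17 = 2.76.

β ≈ 2.76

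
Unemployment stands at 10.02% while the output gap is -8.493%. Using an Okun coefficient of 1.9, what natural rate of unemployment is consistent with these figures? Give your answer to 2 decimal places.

5.55%

From Okun's law, u - u* = -(output gap)/β = -(-8.493)/1.9 = 4.47 points.
So u* = 10.02 - 4.47 = 5.55%.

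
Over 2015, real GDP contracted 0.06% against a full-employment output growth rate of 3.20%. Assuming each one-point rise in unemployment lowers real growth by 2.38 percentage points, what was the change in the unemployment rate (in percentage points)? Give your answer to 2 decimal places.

Growth-rate Okun's law: g_Y = g_Y* - β × Δu, so Δu = (g_Y* - g_Y)/β.
Δu = (3.2 + 0.06)/2.38 = 3.26/2.38 = 1.37 percentage points.

1.37 percentage points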